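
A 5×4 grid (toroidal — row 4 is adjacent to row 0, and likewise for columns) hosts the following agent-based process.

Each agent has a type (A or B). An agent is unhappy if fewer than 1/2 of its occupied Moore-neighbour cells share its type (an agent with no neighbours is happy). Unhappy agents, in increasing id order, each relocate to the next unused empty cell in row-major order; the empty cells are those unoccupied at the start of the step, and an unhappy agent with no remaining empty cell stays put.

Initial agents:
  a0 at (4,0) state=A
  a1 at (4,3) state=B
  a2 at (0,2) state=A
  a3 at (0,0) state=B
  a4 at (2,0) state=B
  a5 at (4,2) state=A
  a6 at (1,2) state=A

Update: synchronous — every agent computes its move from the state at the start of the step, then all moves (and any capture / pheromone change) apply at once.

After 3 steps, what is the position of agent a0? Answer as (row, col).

t=1: a0@(0,1):A a1@(0,3):B a2@(0,2):A a3@(0,0):B a4@(2,0):B a5@(4,2):A a6@(1,2):A
t=2: a0@(0,1):A a1@(1,0):B a2@(0,2):A a3@(0,0):B a4@(2,0):B a5@(4,2):A a6@(1,2):A
t=3: (unchanged — steady state)

(0, 1)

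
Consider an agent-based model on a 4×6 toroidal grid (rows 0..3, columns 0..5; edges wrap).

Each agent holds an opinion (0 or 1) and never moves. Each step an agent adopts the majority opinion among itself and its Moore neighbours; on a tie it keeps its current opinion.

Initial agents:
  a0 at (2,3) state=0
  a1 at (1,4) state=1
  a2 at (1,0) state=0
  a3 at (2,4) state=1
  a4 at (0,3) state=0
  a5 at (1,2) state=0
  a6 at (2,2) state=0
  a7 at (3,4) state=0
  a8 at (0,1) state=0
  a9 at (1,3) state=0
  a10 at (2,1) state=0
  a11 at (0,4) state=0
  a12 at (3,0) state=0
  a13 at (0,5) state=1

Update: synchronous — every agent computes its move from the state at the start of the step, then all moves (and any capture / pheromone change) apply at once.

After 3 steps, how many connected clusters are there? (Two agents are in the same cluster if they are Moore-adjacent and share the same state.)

t=1: a0@(2,3):0 a1@(1,4):0 a2@(1,0):0 a3@(2,4):0 a4@(0,3):0 a5@(1,2):0 a6@(2,2):0 a7@(3,4):0 a8@(0,1):0 a9@(1,3):0 a10@(2,1):0 a11@(0,4):0 a12@(3,0):0 a13@(0,5):0
t=2: (unchanged — steady state)

1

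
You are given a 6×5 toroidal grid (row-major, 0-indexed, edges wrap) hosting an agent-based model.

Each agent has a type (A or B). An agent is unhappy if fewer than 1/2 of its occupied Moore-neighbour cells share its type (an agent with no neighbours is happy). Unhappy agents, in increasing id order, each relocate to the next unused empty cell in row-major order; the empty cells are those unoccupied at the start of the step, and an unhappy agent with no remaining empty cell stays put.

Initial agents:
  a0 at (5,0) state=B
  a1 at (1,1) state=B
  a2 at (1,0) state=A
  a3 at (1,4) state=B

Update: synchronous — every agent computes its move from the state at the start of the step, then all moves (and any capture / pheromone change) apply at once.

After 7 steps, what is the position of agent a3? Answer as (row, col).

t=1: a0@(5,0):B a1@(0,0):B a2@(0,1):A a3@(0,2):B
t=2: a0@(5,0):B a1@(0,0):B a2@(0,3):A a3@(0,4):B
t=3: a0@(5,0):B a1@(0,0):B a2@(0,1):A a3@(0,4):B
t=4: a0@(5,0):B a1@(0,0):B a2@(0,2):A a3@(0,4):B
t=5: (unchanged — steady state)

(0, 4)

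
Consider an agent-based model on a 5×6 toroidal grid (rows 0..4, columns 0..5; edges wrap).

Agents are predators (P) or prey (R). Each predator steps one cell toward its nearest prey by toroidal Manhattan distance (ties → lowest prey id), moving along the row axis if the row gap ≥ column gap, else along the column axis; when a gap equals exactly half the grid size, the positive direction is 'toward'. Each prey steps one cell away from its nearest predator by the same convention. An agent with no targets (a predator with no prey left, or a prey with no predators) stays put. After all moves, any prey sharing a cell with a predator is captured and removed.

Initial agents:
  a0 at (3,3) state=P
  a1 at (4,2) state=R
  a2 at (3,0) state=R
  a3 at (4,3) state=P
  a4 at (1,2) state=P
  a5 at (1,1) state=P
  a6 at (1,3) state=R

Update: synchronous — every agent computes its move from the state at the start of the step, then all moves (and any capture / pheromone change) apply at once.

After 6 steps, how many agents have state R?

t=1: a0@(4,3):P a1@(4,1):R a2@(3,5):R a3@(4,2):P a4@(1,3):P a5@(1,2):P a6@(1,4):R
t=2: a0@(4,2):P a1@(4,0):R a2@(3,0):R a3@(4,1):P a4@(1,4):P a5@(1,3):P a6@(1,5):R
t=3: a0@(4,1):P a1@(4,5):R a2@(2,0):R a3@(4,0):P a4@(1,5):P a5@(1,4):P a6@(1,0):R
t=4: a0@(4,0):P a1@(4,4):R a3@(4,5):P a4@(1,0):P a5@(1,5):P a6@(1,1):R
t=5: a0@(4,5):P a1@(4,3):R a3@(4,4):P a4@(1,1):P a5@(1,0):P a6@(1,2):R
t=6: a0@(4,4):P a1@(4,2):R a3@(4,3):P a4@(1,2):P a5@(1,1):P a6@(1,3):R

2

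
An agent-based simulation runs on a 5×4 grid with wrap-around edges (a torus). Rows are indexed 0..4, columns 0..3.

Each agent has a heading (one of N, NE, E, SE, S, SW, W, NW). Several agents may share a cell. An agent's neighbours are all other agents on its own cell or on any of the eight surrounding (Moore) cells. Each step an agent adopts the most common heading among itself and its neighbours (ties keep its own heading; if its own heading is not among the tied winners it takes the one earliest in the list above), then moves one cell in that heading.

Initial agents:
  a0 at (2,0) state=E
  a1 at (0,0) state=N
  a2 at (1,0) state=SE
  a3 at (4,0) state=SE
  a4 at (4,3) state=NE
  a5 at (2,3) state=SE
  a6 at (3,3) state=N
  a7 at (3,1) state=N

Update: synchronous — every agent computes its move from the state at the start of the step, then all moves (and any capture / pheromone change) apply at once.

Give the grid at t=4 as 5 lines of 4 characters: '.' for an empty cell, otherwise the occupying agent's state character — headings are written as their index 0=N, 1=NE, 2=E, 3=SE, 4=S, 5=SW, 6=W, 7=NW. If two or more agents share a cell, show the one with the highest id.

t=1: a0@(1,0):N a1@(1,1):SE a2@(2,1):SE a3@(3,0):N a4@(3,3):N a5@(3,0):SE a6@(4,0):SE a7@(2,1):N
t=2: a0@(0,0):N a1@(2,2):SE a2@(3,2):SE a3@(2,0):N a4@(2,3):N a5@(4,1):SE a6@(0,1):SE a7@(1,1):N
t=3: a0@(4,0):N a1@(3,3):SE a2@(4,3):SE a3@(1,0):N a4@(1,3):N a5@(0,2):SE a6@(1,2):SE a7@(0,1):N
t=4: a0@(3,0):N a1@(4,0):SE a2@(0,0):SE a3@(0,0):N a4@(0,3):N a5@(1,3):SE a6@(2,3):SE a7@(4,1):N

0..0
...3
...3
0...
30..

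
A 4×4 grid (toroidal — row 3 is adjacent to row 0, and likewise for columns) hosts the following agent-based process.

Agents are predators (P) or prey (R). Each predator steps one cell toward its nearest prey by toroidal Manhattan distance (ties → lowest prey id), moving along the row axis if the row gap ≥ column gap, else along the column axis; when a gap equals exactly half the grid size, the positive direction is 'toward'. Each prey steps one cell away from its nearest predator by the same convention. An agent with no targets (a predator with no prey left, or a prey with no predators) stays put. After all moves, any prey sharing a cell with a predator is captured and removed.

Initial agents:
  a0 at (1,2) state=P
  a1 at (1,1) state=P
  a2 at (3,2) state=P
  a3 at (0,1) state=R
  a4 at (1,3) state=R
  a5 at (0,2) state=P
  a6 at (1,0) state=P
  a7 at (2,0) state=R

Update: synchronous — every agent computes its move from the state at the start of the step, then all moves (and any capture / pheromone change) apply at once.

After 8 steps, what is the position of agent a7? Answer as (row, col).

(2, 0)

t=1: a0@(1,3):P a1@(0,1):P a2@(0,2):P a3@(3,1):R a4@(1,0):R a5@(0,1):P a6@(1,3):P a7@(3,0):R
t=2: a0@(1,0):P a1@(3,1):P a2@(3,2):P a3@(2,1):R a4@(1,1):R a5@(3,1):P a6@(1,0):P a7@(2,0):R
t=3: a0@(1,1):P a1@(2,1):P a2@(2,2):P a4@(1,2):R a5@(2,1):P a6@(1,1):P a7@(3,0):R
t=4: a0@(1,2):P a1@(1,1):P a2@(1,2):P a4@(1,3):R a5@(1,1):P a6@(1,2):P a7@(0,0):R
t=5: a0@(1,3):P a1@(1,2):P a2@(1,3):P a4@(1,0):R a5@(1,2):P a6@(1,3):P a7@(3,0):R
t=6: a0@(1,0):P a1@(1,3):P a2@(1,0):P a4@(1,1):R a5@(1,3):P a6@(1,0):P a7@(2,0):R
t=7: a0@(1,1):P a1@(1,0):P a2@(1,1):P a4@(1,2):R a5@(1,0):P a6@(1,1):P a7@(3,0):R
t=8: a0@(1,2):P a1@(1,1):P a2@(1,2):P a4@(1,3):R a5@(1,1):P a6@(1,2):P a7@(2,0):R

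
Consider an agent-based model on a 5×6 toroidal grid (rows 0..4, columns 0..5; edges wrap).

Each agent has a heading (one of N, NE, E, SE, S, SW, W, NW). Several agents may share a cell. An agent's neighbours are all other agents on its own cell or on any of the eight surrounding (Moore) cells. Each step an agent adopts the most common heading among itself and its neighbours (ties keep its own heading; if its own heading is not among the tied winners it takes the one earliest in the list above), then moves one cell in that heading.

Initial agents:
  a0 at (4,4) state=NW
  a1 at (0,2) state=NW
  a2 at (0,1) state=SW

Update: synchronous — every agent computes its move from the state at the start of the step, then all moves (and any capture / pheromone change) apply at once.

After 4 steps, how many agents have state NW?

2

t=1: a0@(3,3):NW a1@(4,1):NW a2@(1,0):SW
t=2: a0@(2,2):NW a1@(3,0):NW a2@(2,5):SW
t=3: a0@(1,1):NW a1@(2,5):NW a2@(3,4):SW
t=4: a0@(0,0):NW a1@(1,4):NW a2@(4,3):SW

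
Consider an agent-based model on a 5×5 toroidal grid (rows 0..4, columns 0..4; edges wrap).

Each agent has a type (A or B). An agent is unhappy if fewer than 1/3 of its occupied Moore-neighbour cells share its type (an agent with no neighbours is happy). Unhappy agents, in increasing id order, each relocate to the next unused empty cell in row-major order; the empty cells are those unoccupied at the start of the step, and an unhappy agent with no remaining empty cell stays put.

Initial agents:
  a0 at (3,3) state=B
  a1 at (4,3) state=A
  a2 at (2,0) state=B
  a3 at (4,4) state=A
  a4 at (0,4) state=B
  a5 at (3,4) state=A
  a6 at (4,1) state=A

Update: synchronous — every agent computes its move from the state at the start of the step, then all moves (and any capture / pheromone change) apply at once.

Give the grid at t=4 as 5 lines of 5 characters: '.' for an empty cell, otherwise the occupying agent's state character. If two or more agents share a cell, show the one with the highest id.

BBBA.
.....
.....
....A
...AA

t=1: a0@(0,0):B a1@(4,3):A a2@(0,1):B a3@(4,4):A a4@(0,2):B a5@(3,4):A a6@(4,1):A
t=2: a0@(0,0):B a1@(4,3):A a2@(0,1):B a3@(4,4):A a4@(0,2):B a5@(3,4):A a6@(0,3):A
t=3: (unchanged — steady state)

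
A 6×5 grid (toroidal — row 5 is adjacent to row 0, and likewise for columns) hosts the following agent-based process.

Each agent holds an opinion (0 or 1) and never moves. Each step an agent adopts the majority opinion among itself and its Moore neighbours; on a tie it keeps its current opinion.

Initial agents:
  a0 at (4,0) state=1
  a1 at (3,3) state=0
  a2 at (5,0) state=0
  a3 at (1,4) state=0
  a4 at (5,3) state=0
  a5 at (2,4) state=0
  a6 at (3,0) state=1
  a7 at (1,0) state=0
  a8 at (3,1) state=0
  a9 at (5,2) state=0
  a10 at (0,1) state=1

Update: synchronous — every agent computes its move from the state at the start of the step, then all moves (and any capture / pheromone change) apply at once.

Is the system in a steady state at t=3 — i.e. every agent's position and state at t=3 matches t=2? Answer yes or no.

t=1: a0@(4,0):1 a1@(3,3):0 a2@(5,0):1 a3@(1,4):0 a4@(5,3):0 a5@(2,4):0 a6@(3,0):1 a7@(1,0):0 a8@(3,1):1 a9@(5,2):0 a10@(0,1):0
t=2: (unchanged — steady state)

yes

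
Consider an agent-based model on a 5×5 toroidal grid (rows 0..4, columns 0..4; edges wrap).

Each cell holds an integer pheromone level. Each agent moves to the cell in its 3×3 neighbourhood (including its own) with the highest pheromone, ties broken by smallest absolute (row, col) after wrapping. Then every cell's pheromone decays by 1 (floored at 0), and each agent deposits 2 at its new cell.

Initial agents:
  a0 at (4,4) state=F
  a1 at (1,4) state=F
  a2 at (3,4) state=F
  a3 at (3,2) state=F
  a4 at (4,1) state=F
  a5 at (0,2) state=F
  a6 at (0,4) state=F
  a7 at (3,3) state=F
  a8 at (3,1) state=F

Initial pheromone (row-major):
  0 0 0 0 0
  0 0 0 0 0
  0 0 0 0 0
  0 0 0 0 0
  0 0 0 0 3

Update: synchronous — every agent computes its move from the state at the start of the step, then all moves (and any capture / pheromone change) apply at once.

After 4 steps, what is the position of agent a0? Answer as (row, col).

(4, 4)

t=1: a0@(4,4) a1@(0,0) a2@(4,4) a3@(2,1) a4@(0,0) a5@(0,1) a6@(4,4) a7@(4,4) a8@(2,0) | pheromone: 4 2 0 0 0 / 0 0 0 0 0 / 2 2 0 0 0 / 0 0 0 0 0 / 0 0 0 0 10
t=2: a0@(4,4) a1@(4,4) a2@(4,4) a3@(2,0) a4@(4,4) a5@(0,0) a6@(4,4) a7@(4,4) a8@(2,0) | pheromone: 5 1 0 0 0 / 0 0 0 0 0 / 5 1 0 0 0 / 0 0 0 0 0 / 0 0 0 0 21
t=3: a0@(4,4) a1@(4,4) a2@(4,4) a3@(2,0) a4@(4,4) a5@(4,4) a6@(4,4) a7@(4,4) a8@(2,0) | pheromone: 4 0 0 0 0 / 0 0 0 0 0 / 8 0 0 0 0 / 0 0 0 0 0 / 0 0 0 0 34
t=4: a0@(4,4) a1@(4,4) a2@(4,4) a3@(2,0) a4@(4,4) a5@(4,4) a6@(4,4) a7@(4,4) a8@(2,0) | pheromone: 3 0 0 0 0 / 0 0 0 0 0 / 11 0 0 0 0 / 0 0 0 0 0 / 0 0 0 0 47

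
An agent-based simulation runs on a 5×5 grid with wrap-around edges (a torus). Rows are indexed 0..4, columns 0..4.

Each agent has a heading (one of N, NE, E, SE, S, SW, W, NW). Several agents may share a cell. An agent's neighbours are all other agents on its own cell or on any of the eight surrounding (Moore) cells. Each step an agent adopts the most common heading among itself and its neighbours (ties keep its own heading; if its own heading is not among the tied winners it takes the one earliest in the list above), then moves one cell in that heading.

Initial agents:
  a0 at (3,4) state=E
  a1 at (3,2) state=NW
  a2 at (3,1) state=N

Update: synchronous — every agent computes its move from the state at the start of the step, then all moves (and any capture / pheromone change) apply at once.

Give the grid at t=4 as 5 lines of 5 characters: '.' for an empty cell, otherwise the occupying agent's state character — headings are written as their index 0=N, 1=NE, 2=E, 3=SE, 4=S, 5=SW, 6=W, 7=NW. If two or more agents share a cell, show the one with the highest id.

t=1: a0@(3,0):E a1@(2,1):NW a2@(2,1):N
t=2: a0@(3,1):E a1@(1,0):NW a2@(1,1):N
t=3: a0@(3,2):E a1@(0,4):NW a2@(0,1):N
t=4: a0@(3,3):E a1@(4,3):NW a2@(4,1):N

.....
.....
.....
...2.
.0.7.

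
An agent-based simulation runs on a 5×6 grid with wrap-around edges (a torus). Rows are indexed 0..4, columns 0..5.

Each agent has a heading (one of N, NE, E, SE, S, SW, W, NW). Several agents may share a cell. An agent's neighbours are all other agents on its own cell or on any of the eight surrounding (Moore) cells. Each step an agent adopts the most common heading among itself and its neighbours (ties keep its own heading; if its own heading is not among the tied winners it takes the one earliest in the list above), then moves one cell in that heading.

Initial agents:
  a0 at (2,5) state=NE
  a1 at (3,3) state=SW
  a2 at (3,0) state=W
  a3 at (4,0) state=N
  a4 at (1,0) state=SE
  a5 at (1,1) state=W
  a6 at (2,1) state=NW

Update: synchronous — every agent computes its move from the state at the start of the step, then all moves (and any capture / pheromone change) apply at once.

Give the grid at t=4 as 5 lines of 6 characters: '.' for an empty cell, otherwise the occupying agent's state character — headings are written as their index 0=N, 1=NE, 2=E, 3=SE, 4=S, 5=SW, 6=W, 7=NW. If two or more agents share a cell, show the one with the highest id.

t=1: a0@(1,0):NE a1@(4,2):SW a2@(3,5):W a3@(3,0):N a4@(2,1):SE a5@(1,0):W a6@(2,0):W
t=2: a0@(1,5):W a1@(0,1):SW a2@(3,4):W a3@(3,5):W a4@(2,0):W a5@(1,5):W a6@(2,5):W
t=3: a0@(1,4):W a1@(1,0):SW a2@(3,3):W a3@(3,4):W a4@(2,5):W a5@(1,4):W a6@(2,4):W
t=4: a0@(1,3):W a1@(2,5):SW a2@(3,2):W a3@(3,3):W a4@(2,4):W a5@(1,3):W a6@(2,3):W

......
...6..
...665
..66..
......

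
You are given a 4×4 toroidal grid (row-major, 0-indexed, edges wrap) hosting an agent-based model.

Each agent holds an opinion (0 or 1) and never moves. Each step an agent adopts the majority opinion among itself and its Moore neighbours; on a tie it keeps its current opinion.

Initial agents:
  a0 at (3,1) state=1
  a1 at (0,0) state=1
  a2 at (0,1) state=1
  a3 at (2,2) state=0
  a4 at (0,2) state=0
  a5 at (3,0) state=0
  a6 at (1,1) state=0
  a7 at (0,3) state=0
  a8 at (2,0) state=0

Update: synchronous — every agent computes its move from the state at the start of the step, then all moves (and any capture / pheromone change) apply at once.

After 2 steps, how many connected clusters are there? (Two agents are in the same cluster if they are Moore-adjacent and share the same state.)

1

t=1: a0@(3,1):0 a1@(0,0):1 a2@(0,1):1 a3@(2,2):0 a4@(0,2):0 a5@(3,0):0 a6@(1,1):0 a7@(0,3):0 a8@(2,0):0
t=2: a0@(3,1):0 a1@(0,0):0 a2@(0,1):0 a3@(2,2):0 a4@(0,2):0 a5@(3,0):0 a6@(1,1):0 a7@(0,3):0 a8@(2,0):0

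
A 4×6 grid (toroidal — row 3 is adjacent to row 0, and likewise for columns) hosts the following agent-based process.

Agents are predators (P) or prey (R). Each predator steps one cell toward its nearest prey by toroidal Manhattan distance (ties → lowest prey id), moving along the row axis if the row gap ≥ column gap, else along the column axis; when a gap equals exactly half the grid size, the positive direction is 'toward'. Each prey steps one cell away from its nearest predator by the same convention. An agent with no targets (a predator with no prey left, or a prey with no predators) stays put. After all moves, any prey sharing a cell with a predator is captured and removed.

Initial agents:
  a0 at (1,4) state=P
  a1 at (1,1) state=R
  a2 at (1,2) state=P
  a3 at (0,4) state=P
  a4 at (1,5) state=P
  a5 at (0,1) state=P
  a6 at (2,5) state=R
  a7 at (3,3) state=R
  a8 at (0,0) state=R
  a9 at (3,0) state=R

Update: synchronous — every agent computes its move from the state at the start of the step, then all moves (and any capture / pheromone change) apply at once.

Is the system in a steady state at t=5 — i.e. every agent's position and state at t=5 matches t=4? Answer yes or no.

no

t=1: a0@(2,4):P a1@(1,0):R a2@(1,1):P a3@(3,4):P a4@(2,5):P a5@(1,1):P a6@(3,5):R a7@(2,3):R a8@(0,5):R a9@(2,0):R
t=2: a0@(2,3):P a1@(1,5):R a2@(1,0):P a3@(3,5):P a4@(3,5):P a5@(1,0):P a6@(3,0):R a7@(2,2):R a8@(1,5):R a9@(2,1):R
t=3: a0@(2,2):P a1@(1,4):R a2@(1,5):P a3@(3,0):P a4@(3,0):P a5@(1,5):P a6@(3,1):R a7@(2,1):R a8@(1,4):R a9@(2,0):R
t=4: a0@(2,1):P a1@(1,3):R a2@(1,4):P a3@(3,1):P a4@(3,1):P a5@(1,4):P a6@(3,2):R a7@(2,0):R a8@(1,3):R a9@(1,0):R
t=5: a0@(2,0):P a1@(1,2):R a2@(1,3):P a3@(3,2):P a4@(3,2):P a5@(1,3):P a6@(3,3):R a7@(2,5):R a8@(1,2):R a9@(0,0):R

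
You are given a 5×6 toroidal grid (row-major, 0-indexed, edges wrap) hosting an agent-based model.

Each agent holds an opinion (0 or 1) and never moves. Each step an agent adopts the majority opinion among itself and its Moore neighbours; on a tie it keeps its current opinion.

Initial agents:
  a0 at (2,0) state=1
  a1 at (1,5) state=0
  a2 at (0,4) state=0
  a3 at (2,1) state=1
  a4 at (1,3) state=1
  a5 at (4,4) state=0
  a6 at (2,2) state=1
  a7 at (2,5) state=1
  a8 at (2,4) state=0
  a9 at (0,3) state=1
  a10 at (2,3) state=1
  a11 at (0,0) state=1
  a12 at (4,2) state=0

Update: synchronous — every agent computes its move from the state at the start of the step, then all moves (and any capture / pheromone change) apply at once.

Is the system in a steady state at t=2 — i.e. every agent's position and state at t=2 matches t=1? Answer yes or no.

no

t=1: a0@(2,0):1 a1@(1,5):0 a2@(0,4):0 a3@(2,1):1 a4@(1,3):1 a5@(4,4):0 a6@(2,2):1 a7@(2,5):1 a8@(2,4):1 a9@(0,3):0 a10@(2,3):1 a11@(0,0):1 a12@(4,2):0
t=2: a0@(2,0):1 a1@(1,5):1 a2@(0,4):0 a3@(2,1):1 a4@(1,3):1 a5@(4,4):0 a6@(2,2):1 a7@(2,5):1 a8@(2,4):1 a9@(0,3):0 a10@(2,3):1 a11@(0,0):1 a12@(4,2):0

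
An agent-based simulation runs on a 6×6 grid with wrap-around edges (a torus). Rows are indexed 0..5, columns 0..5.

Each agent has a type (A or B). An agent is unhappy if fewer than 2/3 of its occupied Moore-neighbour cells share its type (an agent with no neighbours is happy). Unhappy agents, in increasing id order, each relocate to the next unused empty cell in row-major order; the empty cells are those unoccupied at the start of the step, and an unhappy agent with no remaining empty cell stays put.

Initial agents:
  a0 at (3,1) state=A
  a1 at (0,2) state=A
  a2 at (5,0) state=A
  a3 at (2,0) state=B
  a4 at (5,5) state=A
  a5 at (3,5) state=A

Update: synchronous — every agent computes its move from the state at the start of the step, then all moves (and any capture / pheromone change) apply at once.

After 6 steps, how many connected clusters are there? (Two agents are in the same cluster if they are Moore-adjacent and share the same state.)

2

t=1: a0@(0,0):A a1@(0,2):A a2@(5,0):A a3@(0,1):B a4@(5,5):A a5@(0,3):A
t=2: a0@(0,0):A a1@(0,4):A a2@(5,0):A a3@(0,5):B a4@(5,5):A a5@(0,3):A
t=3: a0@(0,0):A a1@(0,4):A a2@(5,0):A a3@(0,1):B a4@(5,5):A a5@(0,3):A
t=4: a0@(0,0):A a1@(0,4):A a2@(5,0):A a3@(0,2):B a4@(5,5):A a5@(0,3):A
t=5: a0@(0,0):A a1@(0,4):A a2@(5,0):A a3@(0,1):B a4@(5,5):A a5@(0,5):A
t=6: a0@(0,0):A a1@(0,4):A a2@(5,0):A a3@(0,2):B a4@(5,5):A a5@(0,5):A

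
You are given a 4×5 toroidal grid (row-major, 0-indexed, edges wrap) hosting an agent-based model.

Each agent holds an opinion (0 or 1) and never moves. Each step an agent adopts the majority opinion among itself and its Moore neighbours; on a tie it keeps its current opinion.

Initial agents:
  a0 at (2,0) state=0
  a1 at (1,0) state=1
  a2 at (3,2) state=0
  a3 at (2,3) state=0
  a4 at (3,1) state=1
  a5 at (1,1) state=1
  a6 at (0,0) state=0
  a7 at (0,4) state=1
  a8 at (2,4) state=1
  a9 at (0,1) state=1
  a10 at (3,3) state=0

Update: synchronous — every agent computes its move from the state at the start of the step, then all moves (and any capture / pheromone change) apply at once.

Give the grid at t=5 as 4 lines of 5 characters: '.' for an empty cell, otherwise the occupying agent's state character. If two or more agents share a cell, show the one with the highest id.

11..1
11...
1..00
.100.

t=1: a0@(2,0):1 a1@(1,0):1 a2@(3,2):0 a3@(2,3):0 a4@(3,1):0 a5@(1,1):1 a6@(0,0):1 a7@(0,4):1 a8@(2,4):0 a9@(0,1):1 a10@(3,3):0
t=2: a0@(2,0):1 a1@(1,0):1 a2@(3,2):0 a3@(2,3):0 a4@(3,1):1 a5@(1,1):1 a6@(0,0):1 a7@(0,4):1 a8@(2,4):0 a9@(0,1):1 a10@(3,3):0
t=3: (unchanged — steady state)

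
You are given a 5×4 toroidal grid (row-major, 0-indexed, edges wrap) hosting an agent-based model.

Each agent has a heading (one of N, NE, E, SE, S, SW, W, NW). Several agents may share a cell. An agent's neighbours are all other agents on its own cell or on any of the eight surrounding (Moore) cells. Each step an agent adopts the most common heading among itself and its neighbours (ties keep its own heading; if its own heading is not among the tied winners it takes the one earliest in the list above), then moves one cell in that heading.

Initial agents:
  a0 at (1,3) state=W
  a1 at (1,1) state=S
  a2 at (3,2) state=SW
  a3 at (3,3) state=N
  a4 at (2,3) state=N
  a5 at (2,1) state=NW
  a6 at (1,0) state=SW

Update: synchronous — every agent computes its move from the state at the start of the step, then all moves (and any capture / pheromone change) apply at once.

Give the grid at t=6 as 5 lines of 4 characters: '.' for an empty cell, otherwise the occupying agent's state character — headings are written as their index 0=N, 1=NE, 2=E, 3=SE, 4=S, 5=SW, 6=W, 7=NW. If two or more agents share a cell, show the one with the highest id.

t=1: a0@(1,2):W a1@(2,1):S a2@(2,2):N a3@(2,3):N a4@(1,3):N a5@(3,0):SW a6@(2,3):SW
t=2: a0@(0,2):N a1@(3,1):S a2@(1,2):N a3@(1,3):N a4@(0,3):N a5@(4,3):SW a6@(1,3):N
t=3: a0@(4,2):N a1@(4,1):S a2@(0,2):N a3@(0,3):N a4@(4,3):N a5@(3,3):N a6@(0,3):N
t=4: a0@(3,2):N a1@(3,1):N a2@(4,2):N a3@(4,3):N a4@(3,3):N a5@(2,3):N a6@(4,3):N
t=5: a0@(2,2):N a1@(2,1):N a2@(3,2):N a3@(3,3):N a4@(2,3):N a5@(1,3):N a6@(3,3):N
t=6: a0@(1,2):N a1@(1,1):N a2@(2,2):N a3@(2,3):N a4@(1,3):N a5@(0,3):N a6@(2,3):N

...0
.000
..00
....
....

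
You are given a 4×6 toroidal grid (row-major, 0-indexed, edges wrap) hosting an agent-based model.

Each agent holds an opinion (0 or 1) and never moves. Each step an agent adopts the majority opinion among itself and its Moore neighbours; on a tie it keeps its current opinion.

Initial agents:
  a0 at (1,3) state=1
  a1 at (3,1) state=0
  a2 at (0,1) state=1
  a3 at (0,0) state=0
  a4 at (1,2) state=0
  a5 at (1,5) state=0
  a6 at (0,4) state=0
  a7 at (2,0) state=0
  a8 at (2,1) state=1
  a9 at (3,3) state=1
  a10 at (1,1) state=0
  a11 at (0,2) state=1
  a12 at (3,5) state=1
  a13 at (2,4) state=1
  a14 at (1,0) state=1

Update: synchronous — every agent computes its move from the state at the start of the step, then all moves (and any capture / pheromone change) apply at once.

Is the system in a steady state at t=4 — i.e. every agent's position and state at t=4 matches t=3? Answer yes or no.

yes

t=1: a0@(1,3):1 a1@(3,1):0 a2@(0,1):0 a3@(0,0):0 a4@(1,2):1 a5@(1,5):0 a6@(0,4):1 a7@(2,0):0 a8@(2,1):0 a9@(3,3):1 a10@(1,1):0 a11@(0,2):1 a12@(3,5):0 a13@(2,4):1 a14@(1,0):0
t=2: (unchanged — steady state)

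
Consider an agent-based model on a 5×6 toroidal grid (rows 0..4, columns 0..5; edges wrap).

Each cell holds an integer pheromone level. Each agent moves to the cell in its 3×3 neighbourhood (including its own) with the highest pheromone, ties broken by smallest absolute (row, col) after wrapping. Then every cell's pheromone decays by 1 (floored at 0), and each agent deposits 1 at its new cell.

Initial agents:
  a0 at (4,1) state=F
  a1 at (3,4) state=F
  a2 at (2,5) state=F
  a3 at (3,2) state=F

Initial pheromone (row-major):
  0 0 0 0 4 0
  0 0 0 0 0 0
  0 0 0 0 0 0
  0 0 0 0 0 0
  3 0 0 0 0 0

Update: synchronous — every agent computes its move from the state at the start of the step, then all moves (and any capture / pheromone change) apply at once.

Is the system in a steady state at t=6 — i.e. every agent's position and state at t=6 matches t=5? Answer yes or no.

t=1: a0@(4,0) a1@(2,3) a2@(1,0) a3@(2,1) | pheromone: 0 0 0 0 3 0 / 1 0 0 0 0 0 / 0 1 0 1 0 0 / 0 0 0 0 0 0 / 3 0 0 0 0 0
t=2: a0@(4,0) a1@(2,3) a2@(1,0) a3@(1,0) | pheromone: 0 0 0 0 2 0 / 2 0 0 0 0 0 / 0 0 0 1 0 0 / 0 0 0 0 0 0 / 3 0 0 0 0 0
t=3: a0@(4,0) a1@(2,3) a2@(1,0) a3@(1,0) | pheromone: 0 0 0 0 1 0 / 3 0 0 0 0 0 / 0 0 0 1 0 0 / 0 0 0 0 0 0 / 3 0 0 0 0 0
t=4: a0@(4,0) a1@(2,3) a2@(1,0) a3@(1,0) | pheromone: 0 0 0 0 0 0 / 4 0 0 0 0 0 / 0 0 0 1 0 0 / 0 0 0 0 0 0 / 3 0 0 0 0 0
t=5: a0@(4,0) a1@(2,3) a2@(1,0) a3@(1,0) | pheromone: 0 0 0 0 0 0 / 5 0 0 0 0 0 / 0 0 0 1 0 0 / 0 0 0 0 0 0 / 3 0 0 0 0 0
t=6: a0@(4,0) a1@(2,3) a2@(1,0) a3@(1,0) | pheromone: 0 0 0 0 0 0 / 6 0 0 0 0 0 / 0 0 0 1 0 0 / 0 0 0 0 0 0 / 3 0 0 0 0 0

yes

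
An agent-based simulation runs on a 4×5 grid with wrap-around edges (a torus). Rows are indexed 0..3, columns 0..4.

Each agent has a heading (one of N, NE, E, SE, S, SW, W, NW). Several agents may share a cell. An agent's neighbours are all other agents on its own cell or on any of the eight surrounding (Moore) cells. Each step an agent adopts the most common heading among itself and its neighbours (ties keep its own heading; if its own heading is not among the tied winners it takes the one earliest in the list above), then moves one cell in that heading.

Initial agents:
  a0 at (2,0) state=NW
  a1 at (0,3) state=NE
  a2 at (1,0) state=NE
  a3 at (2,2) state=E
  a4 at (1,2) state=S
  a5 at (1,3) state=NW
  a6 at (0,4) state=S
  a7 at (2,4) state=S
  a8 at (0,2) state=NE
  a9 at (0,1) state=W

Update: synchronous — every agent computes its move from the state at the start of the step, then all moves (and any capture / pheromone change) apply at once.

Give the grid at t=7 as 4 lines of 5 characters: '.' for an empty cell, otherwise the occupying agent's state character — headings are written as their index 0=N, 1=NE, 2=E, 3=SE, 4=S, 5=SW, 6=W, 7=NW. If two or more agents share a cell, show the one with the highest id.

t=1: a0@(1,4):NW a1@(3,4):NE a2@(2,0):S a3@(2,3):E a4@(0,3):NE a5@(2,3):S a6@(3,0):NE a7@(1,3):NW a8@(3,3):NE a9@(3,2):NE
t=2: a0@(0,3):NW a1@(2,0):NE a2@(1,1):NE a3@(1,4):NE a4@(3,4):NE a5@(1,4):NE a6@(2,1):NE a7@(0,2):NW a8@(2,4):NE a9@(2,3):NE
t=3: a0@(3,4):NE a1@(1,1):NE a2@(0,2):NE a3@(0,0):NE a4@(2,0):NE a5@(0,0):NE a6@(1,2):NE a7@(3,1):NW a8@(1,0):NE a9@(1,4):NE
t=4: a0@(2,0):NE a1@(0,2):NE a2@(3,3):NE a3@(3,1):NE a4@(1,1):NE a5@(3,1):NE a6@(0,3):NE a7@(2,2):NE a8@(0,1):NE a9@(0,0):NE
t=5: a0@(1,1):NE a1@(3,3):NE a2@(2,4):NE a3@(2,2):NE a4@(0,2):NE a5@(2,2):NE a6@(3,4):NE a7@(1,3):NE a8@(3,2):NE a9@(3,1):NE
t=6: a0@(0,2):NE a1@(2,4):NE a2@(1,0):NE a3@(1,3):NE a4@(3,3):NE a5@(1,3):NE a6@(2,0):NE a7@(0,4):NE a8@(2,3):NE a9@(2,2):NE
t=7: a0@(3,3):NE a1@(1,0):NE a2@(0,1):NE a3@(0,4):NE a4@(2,4):NE a5@(0,4):NE a6@(1,1):NE a7@(3,0):NE a8@(1,4):NE a9@(1,3):NE

.1..1
11.11
....1
1..1.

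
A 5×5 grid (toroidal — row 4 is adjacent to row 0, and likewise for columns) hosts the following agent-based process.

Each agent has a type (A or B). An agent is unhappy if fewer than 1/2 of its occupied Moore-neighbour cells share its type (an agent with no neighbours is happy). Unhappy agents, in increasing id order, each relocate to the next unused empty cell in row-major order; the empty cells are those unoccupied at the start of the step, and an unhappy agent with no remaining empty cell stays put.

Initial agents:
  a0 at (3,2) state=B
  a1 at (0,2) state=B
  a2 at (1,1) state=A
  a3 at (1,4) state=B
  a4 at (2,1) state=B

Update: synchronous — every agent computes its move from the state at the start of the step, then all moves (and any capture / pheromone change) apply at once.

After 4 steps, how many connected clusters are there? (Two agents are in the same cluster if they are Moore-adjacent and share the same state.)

3

t=1: a0@(3,2):B a1@(0,0):B a2@(0,1):A a3@(1,4):B a4@(2,1):B
t=2: a0@(3,2):B a1@(0,0):B a2@(0,2):A a3@(1,4):B a4@(2,1):B
t=3: (unchanged — steady state)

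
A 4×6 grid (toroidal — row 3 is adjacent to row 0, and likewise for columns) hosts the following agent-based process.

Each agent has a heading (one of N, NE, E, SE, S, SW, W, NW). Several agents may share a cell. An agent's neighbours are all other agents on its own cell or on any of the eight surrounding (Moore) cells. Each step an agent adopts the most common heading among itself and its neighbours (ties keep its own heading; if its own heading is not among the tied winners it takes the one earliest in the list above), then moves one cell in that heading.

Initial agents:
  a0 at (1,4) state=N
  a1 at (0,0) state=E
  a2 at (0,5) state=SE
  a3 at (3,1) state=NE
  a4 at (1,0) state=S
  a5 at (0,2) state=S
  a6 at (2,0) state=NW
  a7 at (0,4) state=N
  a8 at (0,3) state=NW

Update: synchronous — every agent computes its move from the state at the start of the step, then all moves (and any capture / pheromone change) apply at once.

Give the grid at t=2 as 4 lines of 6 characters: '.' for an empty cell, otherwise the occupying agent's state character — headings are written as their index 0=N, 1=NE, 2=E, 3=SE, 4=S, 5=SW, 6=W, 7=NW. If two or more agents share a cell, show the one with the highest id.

t=1: a0@(0,4):N a1@(0,1):E a2@(3,5):N a3@(2,2):NE a4@(2,0):S a5@(1,2):S a6@(1,5):NW a7@(3,4):N a8@(3,3):N
t=2: a0@(3,4):N a1@(0,2):E a2@(2,5):N a3@(1,3):NE a4@(3,0):S a5@(2,2):S a6@(0,4):NW a7@(2,4):N a8@(2,3):N

..2.7.
...1..
..4000
4...0.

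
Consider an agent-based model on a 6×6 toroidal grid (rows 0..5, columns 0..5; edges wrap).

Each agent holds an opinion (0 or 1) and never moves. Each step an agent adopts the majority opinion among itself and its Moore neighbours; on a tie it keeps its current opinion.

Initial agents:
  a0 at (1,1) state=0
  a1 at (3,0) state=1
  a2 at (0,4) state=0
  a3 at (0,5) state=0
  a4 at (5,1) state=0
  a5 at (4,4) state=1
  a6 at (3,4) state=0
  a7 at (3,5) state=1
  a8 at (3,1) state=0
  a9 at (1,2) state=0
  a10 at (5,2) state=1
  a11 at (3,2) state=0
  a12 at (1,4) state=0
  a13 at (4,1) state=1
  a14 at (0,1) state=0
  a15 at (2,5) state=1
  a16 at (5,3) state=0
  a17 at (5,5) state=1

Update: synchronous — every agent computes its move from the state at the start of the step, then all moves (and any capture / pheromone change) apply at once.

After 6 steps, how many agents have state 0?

12

t=1: a0@(1,1):0 a1@(3,0):1 a2@(0,4):0 a3@(0,5):0 a4@(5,1):0 a5@(4,4):1 a6@(3,4):1 a7@(3,5):1 a8@(3,1):0 a9@(1,2):0 a10@(5,2):0 a11@(3,2):0 a12@(1,4):0 a13@(4,1):1 a14@(0,1):0 a15@(2,5):1 a16@(5,3):0 a17@(5,5):1
t=2: a0@(1,1):0 a1@(3,0):1 a2@(0,4):0 a3@(0,5):0 a4@(5,1):0 a5@(4,4):1 a6@(3,4):1 a7@(3,5):1 a8@(3,1):0 a9@(1,2):0 a10@(5,2):0 a11@(3,2):0 a12@(1,4):0 a13@(4,1):0 a14@(0,1):0 a15@(2,5):1 a16@(5,3):0 a17@(5,5):1
t=3: (unchanged — steady state)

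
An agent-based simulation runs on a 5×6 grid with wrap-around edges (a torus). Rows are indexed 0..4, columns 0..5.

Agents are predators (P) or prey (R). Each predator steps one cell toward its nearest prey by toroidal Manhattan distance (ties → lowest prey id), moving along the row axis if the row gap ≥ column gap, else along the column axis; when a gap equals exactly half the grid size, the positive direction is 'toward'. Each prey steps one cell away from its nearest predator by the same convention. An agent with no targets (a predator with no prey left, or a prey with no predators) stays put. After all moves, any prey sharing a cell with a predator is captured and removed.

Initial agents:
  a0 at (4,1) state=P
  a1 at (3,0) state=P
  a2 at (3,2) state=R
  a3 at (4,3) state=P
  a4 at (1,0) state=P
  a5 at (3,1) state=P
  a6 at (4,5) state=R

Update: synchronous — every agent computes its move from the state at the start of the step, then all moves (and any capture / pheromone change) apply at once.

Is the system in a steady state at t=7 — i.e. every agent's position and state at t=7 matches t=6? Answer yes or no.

t=1: a0@(3,1):P a1@(3,1):P a3@(3,3):P a4@(0,0):P a5@(3,2):P a6@(4,4):R
t=2: a0@(3,2):P a1@(3,2):P a3@(4,3):P a4@(0,5):P a5@(3,3):P a6@(0,4):R
t=3: a0@(4,2):P a1@(4,2):P a3@(0,3):P a4@(0,4):P a5@(4,3):P
t=4: (unchanged — steady state)

yes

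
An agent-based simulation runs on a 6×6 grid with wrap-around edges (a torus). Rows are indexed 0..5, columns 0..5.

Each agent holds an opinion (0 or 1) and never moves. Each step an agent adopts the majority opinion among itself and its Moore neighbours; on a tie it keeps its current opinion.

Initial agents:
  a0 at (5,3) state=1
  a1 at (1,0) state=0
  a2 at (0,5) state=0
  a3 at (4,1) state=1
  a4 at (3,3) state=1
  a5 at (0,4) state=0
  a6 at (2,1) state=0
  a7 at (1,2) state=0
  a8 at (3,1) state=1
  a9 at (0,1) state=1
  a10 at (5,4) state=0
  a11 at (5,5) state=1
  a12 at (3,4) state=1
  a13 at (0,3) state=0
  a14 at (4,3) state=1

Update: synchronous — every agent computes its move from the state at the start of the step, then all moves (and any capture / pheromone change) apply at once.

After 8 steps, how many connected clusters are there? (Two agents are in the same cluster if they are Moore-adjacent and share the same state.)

3

t=1: a0@(5,3):0 a1@(1,0):0 a2@(0,5):0 a3@(4,1):1 a4@(3,3):1 a5@(0,4):0 a6@(2,1):0 a7@(1,2):0 a8@(3,1):1 a9@(0,1):0 a10@(5,4):0 a11@(5,5):0 a12@(3,4):1 a13@(0,3):0 a14@(4,3):1
t=2: (unchanged — steady state)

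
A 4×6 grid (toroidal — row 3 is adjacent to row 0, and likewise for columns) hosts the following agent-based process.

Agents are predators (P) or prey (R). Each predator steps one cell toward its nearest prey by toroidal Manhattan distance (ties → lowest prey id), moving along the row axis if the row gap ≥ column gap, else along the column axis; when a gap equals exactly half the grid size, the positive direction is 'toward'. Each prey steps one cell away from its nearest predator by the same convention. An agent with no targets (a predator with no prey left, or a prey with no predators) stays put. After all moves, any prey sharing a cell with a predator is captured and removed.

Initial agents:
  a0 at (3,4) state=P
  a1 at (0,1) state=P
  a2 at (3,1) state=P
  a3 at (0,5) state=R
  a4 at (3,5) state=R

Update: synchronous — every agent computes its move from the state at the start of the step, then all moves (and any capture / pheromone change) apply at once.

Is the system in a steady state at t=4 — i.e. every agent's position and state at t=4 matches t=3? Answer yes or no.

t=1: a0@(3,5):P a1@(0,0):P a2@(3,0):P a3@(1,5):R
t=2: a0@(0,5):P a1@(1,0):P a2@(0,0):P
t=3: (unchanged — steady state)

yes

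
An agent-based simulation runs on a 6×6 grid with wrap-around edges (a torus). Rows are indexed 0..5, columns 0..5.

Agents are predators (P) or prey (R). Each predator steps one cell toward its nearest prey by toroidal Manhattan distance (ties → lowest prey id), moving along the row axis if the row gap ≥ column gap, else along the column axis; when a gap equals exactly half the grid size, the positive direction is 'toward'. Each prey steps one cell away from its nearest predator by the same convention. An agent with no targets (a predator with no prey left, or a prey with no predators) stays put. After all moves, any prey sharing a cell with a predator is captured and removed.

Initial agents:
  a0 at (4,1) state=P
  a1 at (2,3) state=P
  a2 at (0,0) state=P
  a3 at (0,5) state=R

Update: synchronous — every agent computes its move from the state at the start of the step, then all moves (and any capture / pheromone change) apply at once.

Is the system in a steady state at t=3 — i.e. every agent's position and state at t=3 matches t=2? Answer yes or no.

yes

t=1: a0@(5,1):P a1@(1,3):P a2@(0,5):P a3@(0,4):R
t=2: a0@(5,2):P a1@(0,3):P a2@(0,4):P
t=3: (unchanged — steady state)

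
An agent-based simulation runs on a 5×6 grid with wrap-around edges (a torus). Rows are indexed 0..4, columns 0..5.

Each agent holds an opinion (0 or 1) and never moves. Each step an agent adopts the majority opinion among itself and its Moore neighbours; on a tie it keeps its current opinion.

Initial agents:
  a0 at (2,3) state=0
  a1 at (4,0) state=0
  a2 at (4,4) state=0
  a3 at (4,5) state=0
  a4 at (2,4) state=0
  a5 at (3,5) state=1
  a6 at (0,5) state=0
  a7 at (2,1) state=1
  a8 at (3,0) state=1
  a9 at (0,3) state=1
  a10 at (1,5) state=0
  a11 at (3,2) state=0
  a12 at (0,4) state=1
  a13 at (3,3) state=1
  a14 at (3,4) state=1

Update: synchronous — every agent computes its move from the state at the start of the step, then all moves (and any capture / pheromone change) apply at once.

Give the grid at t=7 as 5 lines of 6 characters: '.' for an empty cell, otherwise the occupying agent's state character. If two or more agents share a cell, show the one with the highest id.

...000
.....0
.0.00.
0.0000
0...00

t=1: a0@(2,3):0 a1@(4,0):0 a2@(4,4):1 a3@(4,5):0 a4@(2,4):0 a5@(3,5):0 a6@(0,5):0 a7@(2,1):1 a8@(3,0):1 a9@(0,3):1 a10@(1,5):0 a11@(3,2):0 a12@(0,4):0 a13@(3,3):0 a14@(3,4):0
t=2: a0@(2,3):0 a1@(4,0):0 a2@(4,4):0 a3@(4,5):0 a4@(2,4):0 a5@(3,5):0 a6@(0,5):0 a7@(2,1):1 a8@(3,0):0 a9@(0,3):1 a10@(1,5):0 a11@(3,2):0 a12@(0,4):0 a13@(3,3):0 a14@(3,4):0
t=3: a0@(2,3):0 a1@(4,0):0 a2@(4,4):0 a3@(4,5):0 a4@(2,4):0 a5@(3,5):0 a6@(0,5):0 a7@(2,1):0 a8@(3,0):0 a9@(0,3):0 a10@(1,5):0 a11@(3,2):0 a12@(0,4):0 a13@(3,3):0 a14@(3,4):0
t=4: (unchanged — steady state)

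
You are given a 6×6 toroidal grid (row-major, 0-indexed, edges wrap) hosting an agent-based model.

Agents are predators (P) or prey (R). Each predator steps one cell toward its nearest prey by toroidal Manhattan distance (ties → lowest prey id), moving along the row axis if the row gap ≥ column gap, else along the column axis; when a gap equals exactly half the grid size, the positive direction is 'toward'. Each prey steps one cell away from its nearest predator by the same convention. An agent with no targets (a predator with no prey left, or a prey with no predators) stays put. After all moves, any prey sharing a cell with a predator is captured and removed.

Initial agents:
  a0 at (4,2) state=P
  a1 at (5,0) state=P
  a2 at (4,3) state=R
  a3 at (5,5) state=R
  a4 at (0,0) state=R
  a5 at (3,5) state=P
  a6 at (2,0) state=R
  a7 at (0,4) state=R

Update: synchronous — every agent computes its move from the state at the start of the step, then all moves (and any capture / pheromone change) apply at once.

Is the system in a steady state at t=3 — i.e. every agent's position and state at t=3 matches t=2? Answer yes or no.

no

t=1: a0@(4,3):P a1@(5,5):P a2@(4,4):R a3@(5,4):R a4@(1,0):R a5@(4,5):P a6@(1,0):R a7@(0,3):R
t=2: a0@(4,4):P a1@(5,4):P a2@(4,5):R a3@(5,3):R a4@(2,0):R a5@(4,4):P a6@(2,0):R a7@(1,3):R
t=3: a0@(4,5):P a1@(5,3):P a2@(4,0):R a3@(5,2):R a4@(1,0):R a5@(4,5):P a6@(1,0):R a7@(2,3):R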